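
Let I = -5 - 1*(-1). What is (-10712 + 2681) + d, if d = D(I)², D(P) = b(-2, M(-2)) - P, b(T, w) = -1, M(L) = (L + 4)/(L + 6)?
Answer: -8022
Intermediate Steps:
M(L) = (4 + L)/(6 + L)
I = -4 (I = -5 + 1 = -4)
D(P) = -1 - P
d = 9 (d = (-1 - 1*(-4))² = (-1 + 4)² = 3² = 9)
(-10712 + 2681) + d = (-10712 + 2681) + 9 = -8031 + 9 = -8022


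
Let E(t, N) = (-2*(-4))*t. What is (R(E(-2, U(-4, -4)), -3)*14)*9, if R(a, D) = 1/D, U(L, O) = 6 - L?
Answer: -42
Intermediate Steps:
E(t, N) = 8*t
(R(E(-2, U(-4, -4)), -3)*14)*9 = (14/(-3))*9 = -⅓*14*9 = -14/3*9 = -42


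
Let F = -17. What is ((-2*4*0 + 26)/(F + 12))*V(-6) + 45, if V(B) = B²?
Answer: -711/5 ≈ -142.20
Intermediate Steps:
((-2*4*0 + 26)/(F + 12))*V(-6) + 45 = ((-2*4*0 + 26)/(-17 + 12))*(-6)² + 45 = ((-8*0 + 26)/(-5))*36 + 45 = ((0 + 26)*(-⅕))*36 + 45 = (26*(-⅕))*36 + 45 = -26/5*36 + 45 = -936/5 + 45 = -711/5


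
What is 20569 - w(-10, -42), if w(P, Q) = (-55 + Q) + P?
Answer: 20676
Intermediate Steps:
w(P, Q) = -55 + P + Q
20569 - w(-10, -42) = 20569 - (-55 - 10 - 42) = 20569 - 1*(-107) = 20569 + 107 = 20676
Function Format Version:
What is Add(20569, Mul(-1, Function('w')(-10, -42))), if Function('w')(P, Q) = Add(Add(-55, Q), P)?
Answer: 20676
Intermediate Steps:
Function('w')(P, Q) = Add(-55, P, Q)
Add(20569, Mul(-1, Function('w')(-10, -42))) = Add(20569, Mul(-1, Add(-55, -10, -42))) = Add(20569, Mul(-1, -107)) = Add(20569, 107) = 20676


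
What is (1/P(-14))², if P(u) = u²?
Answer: 1/38416 ≈ 2.6031e-5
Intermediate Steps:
(1/P(-14))² = (1/((-14)²))² = (1/196)² = 1/38416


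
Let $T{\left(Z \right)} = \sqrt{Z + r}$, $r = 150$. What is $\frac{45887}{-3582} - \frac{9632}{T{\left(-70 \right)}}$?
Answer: $- \frac{45887}{3582} - \frac{2408 \sqrt{5}}{5} \approx -1089.7$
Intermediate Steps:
$T{\left(Z \right)} = \sqrt{150 + Z}$ ($T{\left(Z \right)} = \sqrt{Z + 150} = \sqrt{150 + Z}$)
$\frac{45887}{-3582} - \frac{9632}{T{\left(-70 \right)}} = \frac{45887}{-3582} - \frac{9632}{\sqrt{150 - 70}} = 45887 \left(- \frac{1}{3582}\right) - \frac{9632}{\sqrt{80}} = - \frac{45887}{3582} - \frac{9632}{4 \sqrt{5}} = - \frac{45887}{3582} - 9632 \frac{\sqrt{5}}{20} = - \frac{45887}{3582} - \frac{2408 \sqrt{5}}{5}$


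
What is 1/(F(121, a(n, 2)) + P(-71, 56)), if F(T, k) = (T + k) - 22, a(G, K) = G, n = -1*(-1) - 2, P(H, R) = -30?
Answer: 1/68 ≈ 0.014706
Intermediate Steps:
n = -1 (n = 1 - 2 = -1)
F(T, k) = -22 + T + k
1/(F(121, a(n, 2)) + P(-71, 56)) = 1/((-22 + 121 - 1) - 30) = 1/(98 - 30) = 1/68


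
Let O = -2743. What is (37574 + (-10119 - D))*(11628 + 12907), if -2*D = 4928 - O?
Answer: 1535424835/2 ≈ 7.6771e+8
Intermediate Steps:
D = -7671/2 (D = -(4928 - 1*(-2743))/2 = -(4928 + 2743)/2 = -1/2*7671 = -7671/2 ≈ -3835.5)
(37574 + (-10119 - D))*(11628 + 12907) = (37574 + (-10119 - 1*(-7671/2)))*(11628 + 12907) = (37574 + (-10119 + 7671/2))*24535 = (37574 - 12567/2)*24535 = (62581/2)*24535 = 1535424835/2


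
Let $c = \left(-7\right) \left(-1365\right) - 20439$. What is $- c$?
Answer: $10884$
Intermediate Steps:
$c = -10884$ ($c = 9555 - 20439 = -10884$)
$- c = \left(-1\right) \left(-10884\right) = 10884$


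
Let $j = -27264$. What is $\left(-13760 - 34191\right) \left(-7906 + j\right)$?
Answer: $1686436670$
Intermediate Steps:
$\left(-13760 - 34191\right) \left(-7906 + j\right) = \left(-13760 - 34191\right) \left(-7906 - 27264\right) = \left(-47951\right) \left(-35170\right) = 1686436670$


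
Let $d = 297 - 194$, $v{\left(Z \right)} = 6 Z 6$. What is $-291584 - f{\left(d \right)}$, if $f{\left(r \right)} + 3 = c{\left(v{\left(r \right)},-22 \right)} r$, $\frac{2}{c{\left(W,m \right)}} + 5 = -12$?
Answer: $- \frac{4956671}{17} \approx -2.9157 \cdot 10^{5}$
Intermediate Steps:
$v{\left(Z \right)} = 36 Z$
$c{\left(W,m \right)} = - \frac{2}{17}$ ($c{\left(W,m \right)} = \frac{2}{-5 - 12} = \frac{2}{-17} = 2 \left(- \frac{1}{17}\right) = - \frac{2}{17}$)
$d = 103$ ($d = 297 - 194 = 103$)
$f{\left(r \right)} = -3 - \frac{2 r}{17}$
$-291584 - f{\left(d \right)} = -291584 - \left(-3 - \frac{206}{17}\right) = -291584 - - \frac{257}{17} = -291584 + \frac{257}{17} = - \frac{4956671}{17}$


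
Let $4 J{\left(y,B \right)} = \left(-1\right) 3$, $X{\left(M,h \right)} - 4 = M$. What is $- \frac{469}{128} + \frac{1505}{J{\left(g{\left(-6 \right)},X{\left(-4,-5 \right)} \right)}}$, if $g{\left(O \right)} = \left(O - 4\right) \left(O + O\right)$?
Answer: $- \frac{771967}{384} \approx -2010.3$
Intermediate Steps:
$g{\left(O \right)} = 2 O \left(-4 + O\right)$ ($g{\left(O \right)} = \left(-4 + O\right) 2 O = 2 O \left(-4 + O\right)$)
$X{\left(M,h \right)} = 4 + M$
$J{\left(y,B \right)} = - \frac{3}{4}$ ($J{\left(y,B \right)} = \frac{\left(-1\right) 3}{4} = \frac{1}{4} \left(-3\right) = - \frac{3}{4}$)
$- \frac{469}{128} + \frac{1505}{J{\left(g{\left(-6 \right)},X{\left(-4,-5 \right)} \right)}} = - \frac{469}{128} + \frac{1505}{- \frac{3}{4}} = \left(-469\right) \frac{1}{128} + 1505 \left(- \frac{4}{3}\right) = - \frac{469}{128} - \frac{6020}{3} = - \frac{771967}{384}$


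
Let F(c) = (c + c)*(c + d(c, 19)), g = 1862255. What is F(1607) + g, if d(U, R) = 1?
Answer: 7030367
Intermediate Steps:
F(c) = 2*c*(1 + c) (F(c) = (c + c)*(c + 1) = (2*c)*(1 + c) = 2*c*(1 + c))
F(1607) + g = 2*1607*(1 + 1607) + 1862255 = 2*1607*1608 + 1862255 = 5168112 + 1862255 = 7030367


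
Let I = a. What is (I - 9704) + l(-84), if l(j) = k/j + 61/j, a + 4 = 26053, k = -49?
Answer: 114414/7 ≈ 16345.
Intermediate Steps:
a = 26049 (a = -4 + 26053 = 26049)
l(j) = 12/j (l(j) = -49/j + 61/j = 12/j)
I = 26049
(I - 9704) + l(-84) = (26049 - 9704) + 12/(-84) = 16345 + 12*(-1/84) = 16345 - 1/7 = 114414/7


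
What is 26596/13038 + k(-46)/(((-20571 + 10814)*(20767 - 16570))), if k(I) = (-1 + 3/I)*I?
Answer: 181518165337/88984630317 ≈ 2.0399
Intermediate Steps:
k(I) = I*(-1 + 3/I)
26596/13038 + k(-46)/(((-20571 + 10814)*(20767 - 16570))) = 26596/13038 + (3 - 1*(-46))/(((-20571 + 10814)*(20767 - 16570))) = 26596*(1/13038) + (3 + 46)/((-9757*4197)) = 13298/6519 + 49/(-40950129) = 13298/6519 + 49*(-1/40950129) = 13298/6519 - 49/40950129 = 181518165337/88984630317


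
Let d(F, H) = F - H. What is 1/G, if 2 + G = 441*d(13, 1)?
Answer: 1/5290 ≈ 0.00018904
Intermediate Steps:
G = 5290 (G = -2 + 441*(13 - 1*1) = -2 + 441*(13 - 1) = -2 + 441*12 = -2 + 5292 = 5290)
1/G = 1/5290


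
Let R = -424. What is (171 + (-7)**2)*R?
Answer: -93280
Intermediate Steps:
(171 + (-7)**2)*R = (171 + (-7)**2)*(-424) = (171 + 49)*(-424) = 220*(-424) = -93280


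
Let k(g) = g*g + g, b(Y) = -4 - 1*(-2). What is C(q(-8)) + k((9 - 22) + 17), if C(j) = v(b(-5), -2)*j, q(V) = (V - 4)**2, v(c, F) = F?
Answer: -268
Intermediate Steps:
b(Y) = -2 (b(Y) = -4 + 2 = -2)
k(g) = g + g**2 (k(g) = g**2 + g = g + g**2)
q(V) = (-4 + V)**2
C(j) = -2*j
C(q(-8)) + k((9 - 22) + 17) = -2*(-4 - 8)**2 + ((9 - 22) + 17)*(1 + ((9 - 22) + 17)) = -2*(-12)**2 + (-13 + 17)*(1 + (-13 + 17)) = -2*144 + 4*(1 + 4) = -288 + 4*5 = -288 + 20 = -268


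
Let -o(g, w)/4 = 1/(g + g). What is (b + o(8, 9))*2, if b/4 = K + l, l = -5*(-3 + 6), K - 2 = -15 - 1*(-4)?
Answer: -385/2 ≈ -192.50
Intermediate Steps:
K = -9 (K = 2 + (-15 - 1*(-4)) = 2 + (-15 + 4) = 2 - 11 = -9)
o(g, w) = -2/g (o(g, w) = -4/(g + g) = -4*1/(2*g) = -2/g)
l = -15 (l = -5*3 = -15)
b = -96 (b = 4*(-9 - 15) = 4*(-24) = -96)
(b + o(8, 9))*2 = (-96 - 2/8)*2 = (-96 - 2*⅛)*2 = (-96 - ¼)*2 = -385/4*2 = -385/2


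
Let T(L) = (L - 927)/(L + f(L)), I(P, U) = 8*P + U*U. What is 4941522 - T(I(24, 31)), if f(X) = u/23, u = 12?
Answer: 131103514984/26531 ≈ 4.9415e+6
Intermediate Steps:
I(P, U) = U**2 + 8*P (I(P, U) = 8*P + U**2 = U**2 + 8*P)
f(X) = 12/23
T(L) = (-927 + L)/(12/23 + L) (T(L) = (L - 927)/(L + 12/23) = (-927 + L)/(12/23 + L))
4941522 - T(I(24, 31)) = 4941522 - 23*(-927 + (31**2 + 8*24))/(12 + 23*(31**2 + 8*24)) = 4941522 - 23*(-927 + (961 + 192))/(12 + 23*(961 + 192)) = 4941522 - 23*(-927 + 1153)/(12 + 23*1153) = 4941522 - 23*226/(12 + 26519) = 4941522 - 23*226/26531 = 4941522 - 1*5198/26531 = 4941522 - 5198/26531 = 131103514984/26531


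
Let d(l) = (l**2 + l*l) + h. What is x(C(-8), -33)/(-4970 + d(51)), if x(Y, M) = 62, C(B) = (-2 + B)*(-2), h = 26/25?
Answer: 775/2913 ≈ 0.26605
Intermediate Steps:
h = 26/25 (h = 26*(1/25) = 26/25 ≈ 1.0400)
C(B) = 4 - 2*B
d(l) = 26/25 + 2*l**2 (d(l) = (l**2 + l*l) + 26/25 = (l**2 + l**2) + 26/25 = 2*l**2 + 26/25 = 26/25 + 2*l**2)
x(C(-8), -33)/(-4970 + d(51)) = 62/(-4970 + (26/25 + 2*51**2)) = 62/(-4970 + (26/25 + 2*2601)) = 62/(-4970 + (26/25 + 5202)) = 62/(-4970 + 130076/25) = 62/(5826/25) = 62*(25/5826) = 775/2913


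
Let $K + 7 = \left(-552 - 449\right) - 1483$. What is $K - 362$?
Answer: $-2853$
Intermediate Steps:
$K = -2491$ ($K = -7 - 2484 = -2491$)
$K - 362 = -2491 - 362 = -2853$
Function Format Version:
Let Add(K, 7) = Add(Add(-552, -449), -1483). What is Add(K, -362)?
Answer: -2853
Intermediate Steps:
K = -2491 (K = Add(-7, Add(Add(-552, -449), -1483)) = Add(-7, Add(-1001, -1483)) = Add(-7, -2484) = -2491)
Add(K, -362) = Add(-2491, -362) = -2853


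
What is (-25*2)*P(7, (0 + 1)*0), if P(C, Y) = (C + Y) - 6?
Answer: -50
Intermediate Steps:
P(C, Y) = -6 + C + Y
(-25*2)*P(7, (0 + 1)*0) = (-25*2)*(-6 + 7 + (0 + 1)*0) = -50*(-6 + 7 + 1*0) = -50*(-6 + 7 + 0) = -50*1 = -50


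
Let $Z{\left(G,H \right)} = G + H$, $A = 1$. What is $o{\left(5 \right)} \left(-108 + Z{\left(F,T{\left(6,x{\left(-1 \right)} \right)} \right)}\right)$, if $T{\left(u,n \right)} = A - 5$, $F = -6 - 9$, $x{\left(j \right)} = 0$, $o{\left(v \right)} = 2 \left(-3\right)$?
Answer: $762$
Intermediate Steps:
$o{\left(v \right)} = -6$
$F = -15$
$T{\left(u,n \right)} = -4$ ($T{\left(u,n \right)} = 1 - 5 = -4$)
$o{\left(5 \right)} \left(-108 + Z{\left(F,T{\left(6,x{\left(-1 \right)} \right)} \right)}\right) = - 6 \left(-108 - 19\right) = \left(-6\right) \left(-127\right) = 762$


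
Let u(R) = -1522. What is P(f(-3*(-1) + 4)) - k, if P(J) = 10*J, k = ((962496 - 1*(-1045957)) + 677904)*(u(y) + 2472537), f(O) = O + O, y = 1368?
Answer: -6638028442215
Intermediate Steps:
f(O) = 2*O
k = 6638028442355 (k = ((962496 - 1*(-1045957)) + 677904)*(-1522 + 2472537) = ((962496 + 1045957) + 677904)*2471015 = (2008453 + 677904)*2471015 = 2686357*2471015 = 6638028442355)
P(f(-3*(-1) + 4)) - k = 10*(2*(-3*(-1) + 4)) - 1*6638028442355 = 10*(2*(3 + 4)) - 6638028442355 = 10*(2*7) - 6638028442355 = 10*14 - 6638028442355 = 140 - 6638028442355 = -6638028442215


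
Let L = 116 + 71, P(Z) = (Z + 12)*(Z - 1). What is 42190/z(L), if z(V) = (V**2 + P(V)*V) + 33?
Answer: 4219/695662 ≈ 0.0060647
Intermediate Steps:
P(Z) = (-1 + Z)*(12 + Z) (P(Z) = (12 + Z)*(-1 + Z) = (-1 + Z)*(12 + Z))
L = 187
z(V) = 33 + V**2 + V*(-12 + V**2 + 11*V) (z(V) = (V**2 + (-12 + V**2 + 11*V)*V) + 33 = (V**2 + V*(-12 + V**2 + 11*V)) + 33 = 33 + V**2 + V*(-12 + V**2 + 11*V))
42190/z(L) = 42190/(33 + 187**3 - 12*187 + 12*187**2) = 42190/(33 + 6539203 - 2244 + 12*34969) = 42190/(33 + 6539203 - 2244 + 419628) = 42190/6956620 = 42190*(1/6956620) = 4219/695662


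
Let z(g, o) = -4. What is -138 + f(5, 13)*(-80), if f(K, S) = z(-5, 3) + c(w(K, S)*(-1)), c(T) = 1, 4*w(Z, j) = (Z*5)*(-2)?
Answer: 102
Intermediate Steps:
w(Z, j) = -5*Z/2 (w(Z, j) = ((Z*5)*(-2))/4 = ((5*Z)*(-2))/4 = (-10*Z)/4 = -5*Z/2)
f(K, S) = -3 (f(K, S) = -4 + 1 = -3)
-138 + f(5, 13)*(-80) = -138 - 3*(-80) = -138 + 240 = 102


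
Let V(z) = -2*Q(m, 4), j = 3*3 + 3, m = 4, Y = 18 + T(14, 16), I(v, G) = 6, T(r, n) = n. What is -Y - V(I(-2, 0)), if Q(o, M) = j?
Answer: -10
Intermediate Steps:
Y = 34 (Y = 18 + 16 = 34)
j = 12 (j = 9 + 3 = 12)
Q(o, M) = 12
V(z) = -24 (V(z) = -2*12 = -24)
-Y - V(I(-2, 0)) = -1*34 - 1*(-24) = -34 + 24 = -10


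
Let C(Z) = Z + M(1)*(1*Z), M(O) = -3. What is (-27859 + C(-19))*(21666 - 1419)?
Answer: -563291787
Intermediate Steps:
C(Z) = -2*Z (C(Z) = Z - 3*Z = -2*Z)
(-27859 + C(-19))*(21666 - 1419) = (-27859 - 2*(-19))*(21666 - 1419) = (-27859 + 38)*20247 = -27821*20247 = -563291787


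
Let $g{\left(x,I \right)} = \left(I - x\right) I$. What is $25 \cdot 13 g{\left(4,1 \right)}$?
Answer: $-975$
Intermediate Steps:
$g{\left(x,I \right)} = I \left(I - x\right)$
$25 \cdot 13 g{\left(4,1 \right)} = 25 \cdot 13 \cdot 1 \left(1 - 4\right) = 325 \cdot 1 \left(1 - 4\right) = 325 \cdot 1 \left(-3\right) = 325 \left(-3\right) = -975$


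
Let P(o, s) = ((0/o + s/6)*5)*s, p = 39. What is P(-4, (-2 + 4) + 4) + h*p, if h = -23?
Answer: -867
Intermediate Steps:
P(o, s) = 5*s**2/6 (P(o, s) = ((0 + s*(1/6))*5)*s = ((0 + s/6)*5)*s = ((s/6)*5)*s = (5*s/6)*s = 5*s**2/6)
P(-4, (-2 + 4) + 4) + h*p = 5*((-2 + 4) + 4)**2/6 - 23*39 = 5*(2 + 4)**2/6 - 897 = (5/6)*6**2 - 897 = (5/6)*36 - 897 = 30 - 897 = -867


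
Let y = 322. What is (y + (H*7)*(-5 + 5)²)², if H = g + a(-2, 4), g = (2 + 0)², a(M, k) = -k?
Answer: 103684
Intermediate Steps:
g = 4 (g = 2² = 4)
H = 0 (H = 4 - 1*4 = 4 - 4 = 0)
(y + (H*7)*(-5 + 5)²)² = (322 + (0*7)*(-5 + 5)²)² = (322 + 0*0²)² = (322 + 0*0)² = (322 + 0)² = 322² = 103684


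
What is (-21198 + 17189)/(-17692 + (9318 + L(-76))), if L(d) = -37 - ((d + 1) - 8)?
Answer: 4009/8328 ≈ 0.48139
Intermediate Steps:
L(d) = -30 - d (L(d) = -37 - ((1 + d) - 8) = -37 - (-7 + d) = -37 + (7 - d) = -30 - d)
(-21198 + 17189)/(-17692 + (9318 + L(-76))) = (-21198 + 17189)/(-17692 + (9318 + (-30 - 1*(-76)))) = -4009/(-17692 + (9318 + (-30 + 76))) = -4009/(-17692 + (9318 + 46)) = -4009/(-17692 + 9364) = -4009/(-8328) = -4009*(-1/8328) = 4009/8328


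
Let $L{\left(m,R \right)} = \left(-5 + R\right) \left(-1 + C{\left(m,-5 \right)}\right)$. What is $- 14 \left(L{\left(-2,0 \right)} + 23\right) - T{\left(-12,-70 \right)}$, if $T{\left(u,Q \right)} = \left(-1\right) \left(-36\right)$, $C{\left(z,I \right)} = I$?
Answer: $-778$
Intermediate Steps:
$T{\left(u,Q \right)} = 36$
$L{\left(m,R \right)} = 30 - 6 R$ ($L{\left(m,R \right)} = \left(-5 + R\right) \left(-1 - 5\right) = \left(-5 + R\right) \left(-6\right) = 30 - 6 R$)
$- 14 \left(L{\left(-2,0 \right)} + 23\right) - T{\left(-12,-70 \right)} = - 14 \left(\left(30 - 0\right) + 23\right) - 36 = - 14 \left(\left(30 + 0\right) + 23\right) - 36 = - 14 \left(30 + 23\right) - 36 = \left(-14\right) 53 - 36 = -742 - 36 = -778$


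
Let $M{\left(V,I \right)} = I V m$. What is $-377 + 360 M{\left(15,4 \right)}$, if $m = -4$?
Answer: $-86777$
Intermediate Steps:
$M{\left(V,I \right)} = - 4 I V$ ($M{\left(V,I \right)} = I V \left(-4\right) = - 4 I V$)
$-377 + 360 M{\left(15,4 \right)} = -377 + 360 \left(\left(-4\right) 4 \cdot 15\right) = -377 + 360 \left(-240\right) = -377 - 86400 = -86777$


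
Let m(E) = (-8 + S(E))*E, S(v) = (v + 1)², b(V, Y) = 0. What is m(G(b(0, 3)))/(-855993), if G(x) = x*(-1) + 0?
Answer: 0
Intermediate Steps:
S(v) = (1 + v)²
G(x) = -x (G(x) = -x + 0 = -x)
m(E) = E*(-8 + (1 + E)²) (m(E) = (-8 + (1 + E)²)*E = E*(-8 + (1 + E)²))
m(G(b(0, 3)))/(-855993) = ((-1*0)*(-8 + (1 - 1*0)²))/(-855993) = (0*(-8 + (1 + 0)²))*(-1/855993) = (0*(-8 + 1²))*(-1/855993) = (0*(-8 + 1))*(-1/855993) = (0*(-7))*(-1/855993) = 0*(-1/855993) = 0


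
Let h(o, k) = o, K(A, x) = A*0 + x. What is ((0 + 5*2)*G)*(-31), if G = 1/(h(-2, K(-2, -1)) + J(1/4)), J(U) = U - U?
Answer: 155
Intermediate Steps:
K(A, x) = x (K(A, x) = 0 + x = x)
J(U) = 0
G = -½ (G = 1/(-2 + 0) = 1/(-2) = -½ ≈ -0.50000)
((0 + 5*2)*G)*(-31) = ((0 + 5*2)*(-½))*(-31) = ((0 + 10)*(-½))*(-31) = (10*(-½))*(-31) = -5*(-31) = 155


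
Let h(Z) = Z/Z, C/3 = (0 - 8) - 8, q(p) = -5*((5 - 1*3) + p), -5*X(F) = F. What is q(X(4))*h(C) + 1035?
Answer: 1029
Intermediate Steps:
X(F) = -F/5
q(p) = -10 - 5*p (q(p) = -5*((5 - 3) + p) = -5*(2 + p) = -10 - 5*p)
C = -48 (C = 3*((0 - 8) - 8) = 3*(-8 - 8) = 3*(-16) = -48)
h(Z) = 1
q(X(4))*h(C) + 1035 = (-10 - (-1)*4)*1 + 1035 = (-10 - 5*(-4/5))*1 + 1035 = (-10 + 4)*1 + 1035 = -6*1 + 1035 = -6 + 1035 = 1029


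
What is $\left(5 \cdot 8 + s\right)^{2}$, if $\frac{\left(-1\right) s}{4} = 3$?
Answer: $784$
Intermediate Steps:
$s = -12$ ($s = \left(-4\right) 3 = -12$)
$\left(5 \cdot 8 + s\right)^{2} = \left(5 \cdot 8 - 12\right)^{2} = \left(40 - 12\right)^{2} = 28^{2} = 784$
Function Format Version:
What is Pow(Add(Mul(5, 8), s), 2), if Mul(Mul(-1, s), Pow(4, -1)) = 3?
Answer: 784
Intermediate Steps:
s = -12 (s = Mul(-4, 3) = -12)
Pow(Add(Mul(5, 8), s), 2) = Pow(Add(Mul(5, 8), -12), 2) = Pow(Add(40, -12), 2) = Pow(28, 2) = 784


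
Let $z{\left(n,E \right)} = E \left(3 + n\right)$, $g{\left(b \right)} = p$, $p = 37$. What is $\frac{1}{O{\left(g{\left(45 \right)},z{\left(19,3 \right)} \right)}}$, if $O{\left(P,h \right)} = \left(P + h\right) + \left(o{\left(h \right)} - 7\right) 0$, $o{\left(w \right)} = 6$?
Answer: $\frac{1}{103} \approx 0.0097087$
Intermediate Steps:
$g{\left(b \right)} = 37$
$O{\left(P,h \right)} = P + h$ ($O{\left(P,h \right)} = \left(P + h\right) + \left(6 - 7\right) 0 = \left(P + h\right) - 0 = \left(P + h\right) + 0 = P + h$)
$\frac{1}{O{\left(g{\left(45 \right)},z{\left(19,3 \right)} \right)}} = \frac{1}{37 + 3 \left(3 + 19\right)} = \frac{1}{37 + 3 \cdot 22} = \frac{1}{37 + 66} = \frac{1}{103}$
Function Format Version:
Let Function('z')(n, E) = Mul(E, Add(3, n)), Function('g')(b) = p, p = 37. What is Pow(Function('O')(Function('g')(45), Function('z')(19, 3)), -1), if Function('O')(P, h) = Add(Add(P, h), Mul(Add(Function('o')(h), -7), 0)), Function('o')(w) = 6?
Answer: Rational(1, 103) ≈ 0.0097087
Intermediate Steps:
Function('g')(b) = 37
Function('O')(P, h) = Add(P, h) (Function('O')(P, h) = Add(Add(P, h), Mul(Add(6, -7), 0)) = Add(Add(P, h), Mul(-1, 0)) = Add(Add(P, h), 0) = Add(P, h))
Pow(Function('O')(Function('g')(45), Function('z')(19, 3)), -1) = Pow(Add(37, Mul(3, Add(3, 19))), -1) = Pow(Add(37, Mul(3, 22)), -1) = Pow(Add(37, 66), -1) = Pow(103, -1) = Rational(1, 103)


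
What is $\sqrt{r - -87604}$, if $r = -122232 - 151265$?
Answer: $i \sqrt{185893} \approx 431.15 i$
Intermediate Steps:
$r = -273497$
$\sqrt{r - -87604} = \sqrt{-273497 - -87604} = \sqrt{-273497 + 87604} = \sqrt{-185893} = i \sqrt{185893}$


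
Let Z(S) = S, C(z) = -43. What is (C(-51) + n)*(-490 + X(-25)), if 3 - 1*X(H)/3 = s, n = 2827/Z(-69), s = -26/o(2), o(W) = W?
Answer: 2560948/69 ≈ 37115.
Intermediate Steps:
s = -13 (s = -26/2 = -26*½ = -13)
n = -2827/69 (n = 2827/(-69) = 2827*(-1/69) = -2827/69 ≈ -40.971)
X(H) = 48 (X(H) = 9 - 3*(-13) = 9 + 39 = 48)
(C(-51) + n)*(-490 + X(-25)) = (-43 - 2827/69)*(-490 + 48) = -5794/69*(-442) = 2560948/69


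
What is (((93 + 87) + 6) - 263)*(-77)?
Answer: 5929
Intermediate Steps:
(((93 + 87) + 6) - 263)*(-77) = ((180 + 6) - 263)*(-77) = (186 - 263)*(-77) = -77*(-77) = 5929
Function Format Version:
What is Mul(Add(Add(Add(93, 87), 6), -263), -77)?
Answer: 5929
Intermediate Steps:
Mul(Add(Add(Add(93, 87), 6), -263), -77) = Mul(Add(Add(180, 6), -263), -77) = Mul(Add(186, -263), -77) = Mul(-77, -77) = 5929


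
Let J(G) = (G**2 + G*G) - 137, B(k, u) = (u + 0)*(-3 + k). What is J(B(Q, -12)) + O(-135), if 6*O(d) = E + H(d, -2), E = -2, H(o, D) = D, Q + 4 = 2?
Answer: 21187/3 ≈ 7062.3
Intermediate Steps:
Q = -2 (Q = -4 + 2 = -2)
B(k, u) = u*(-3 + k)
J(G) = -137 + 2*G**2 (J(G) = (G**2 + G**2) - 137 = 2*G**2 - 137 = -137 + 2*G**2)
O(d) = -2/3 (O(d) = (-2 - 2)/6 = (1/6)*(-4) = -2/3)
J(B(Q, -12)) + O(-135) = (-137 + 2*(-12*(-3 - 2))**2) - 2/3 = (-137 + 2*(-12*(-5))**2) - 2/3 = (-137 + 2*60**2) - 2/3 = (-137 + 2*3600) - 2/3 = (-137 + 7200) - 2/3 = 7063 - 2/3 = 21187/3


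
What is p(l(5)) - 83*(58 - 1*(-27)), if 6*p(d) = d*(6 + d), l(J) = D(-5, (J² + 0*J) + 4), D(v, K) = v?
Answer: -42335/6 ≈ -7055.8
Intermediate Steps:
l(J) = -5
p(d) = d*(6 + d)/6 (p(d) = (d*(6 + d))/6 = d*(6 + d)/6)
p(l(5)) - 83*(58 - 1*(-27)) = (⅙)*(-5)*(6 - 5) - 83*(58 - 1*(-27)) = (⅙)*(-5)*1 - 83*(58 + 27) = -⅚ - 83*85 = -⅚ - 7055 = -42335/6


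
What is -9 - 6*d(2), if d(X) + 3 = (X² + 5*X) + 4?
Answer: -99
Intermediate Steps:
d(X) = 1 + X² + 5*X (d(X) = -3 + ((X² + 5*X) + 4) = -3 + (4 + X² + 5*X) = 1 + X² + 5*X)
-9 - 6*d(2) = -9 - 6*(1 + 2² + 5*2) = -9 - 6*(1 + 4 + 10) = -9 - 6*15 = -9 - 90 = -99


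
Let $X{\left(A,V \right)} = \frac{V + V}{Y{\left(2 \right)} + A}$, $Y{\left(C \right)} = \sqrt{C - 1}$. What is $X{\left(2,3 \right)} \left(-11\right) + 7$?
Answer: $-15$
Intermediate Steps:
$Y{\left(C \right)} = \sqrt{-1 + C}$
$X{\left(A,V \right)} = \frac{2 V}{1 + A}$ ($X{\left(A,V \right)} = \frac{V + V}{\sqrt{-1 + 2} + A} = \frac{2 V}{\sqrt{1} + A} = \frac{2 V}{1 + A}$)
$X{\left(2,3 \right)} \left(-11\right) + 7 = 2 \cdot 3 \frac{1}{1 + 2} \left(-11\right) + 7 = 2 \cdot 3 \cdot \frac{1}{3} \left(-11\right) + 7 = 2 \left(-11\right) + 7 = -22 + 7 = -15$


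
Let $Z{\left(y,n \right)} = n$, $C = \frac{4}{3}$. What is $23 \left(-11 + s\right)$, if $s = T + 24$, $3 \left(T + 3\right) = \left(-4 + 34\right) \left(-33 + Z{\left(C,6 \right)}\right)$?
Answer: $-5980$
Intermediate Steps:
$C = \frac{4}{3}$ ($C = 4 \cdot \frac{1}{3} = \frac{4}{3} \approx 1.3333$)
$T = -273$ ($T = -3 + \frac{\left(-4 + 34\right) \left(-33 + 6\right)}{3} = -3 + \frac{30 \left(-27\right)}{3} = -3 + \frac{1}{3} \left(-810\right) = -3 - 270 = -273$)
$s = -249$ ($s = -273 + 24 = -249$)
$23 \left(-11 + s\right) = 23 \left(-11 - 249\right) = 23 \left(-260\right) = -5980$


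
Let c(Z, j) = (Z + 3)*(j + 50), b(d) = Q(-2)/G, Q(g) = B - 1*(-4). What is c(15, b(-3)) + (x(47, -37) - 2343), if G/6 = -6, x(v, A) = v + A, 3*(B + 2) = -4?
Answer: -4300/3 ≈ -1433.3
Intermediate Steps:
B = -10/3 (B = -2 + (1/3)*(-4) = -2 - 4/3 = -10/3 ≈ -3.3333)
x(v, A) = A + v
G = -36 (G = 6*(-6) = -36)
Q(g) = 2/3 (Q(g) = -10/3 - 1*(-4) = -10/3 + 4 = 2/3)
b(d) = -1/54 (b(d) = (2/3)/(-36) = (2/3)*(-1/36) = -1/54)
c(Z, j) = (3 + Z)*(50 + j)
c(15, b(-3)) + (x(47, -37) - 2343) = (150 + 3*(-1/54) + 50*15 + 15*(-1/54)) + ((-37 + 47) - 2343) = (150 - 1/18 + 750 - 5/18) + (10 - 2343) = 2699/3 - 2333 = -4300/3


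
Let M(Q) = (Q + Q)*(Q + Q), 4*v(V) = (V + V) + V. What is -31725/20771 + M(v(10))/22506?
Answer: -236443125/155824042 ≈ -1.5174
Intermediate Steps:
v(V) = 3*V/4 (v(V) = ((V + V) + V)/4 = (2*V + V)/4 = (3*V)/4 = 3*V/4)
M(Q) = 4*Q² (M(Q) = (2*Q)*(2*Q) = 4*Q²)
-31725/20771 + M(v(10))/22506 = -31725/20771 + (4*((¾)*10)²)/22506 = -31725*1/20771 + (4*(15/2)²)*(1/22506) = -31725/20771 + (4*(225/4))*(1/22506) = -31725/20771 + 225*(1/22506) = -31725/20771 + 75/7502 = -236443125/155824042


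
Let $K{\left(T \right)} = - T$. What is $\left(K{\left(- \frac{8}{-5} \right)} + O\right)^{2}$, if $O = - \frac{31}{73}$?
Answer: $\frac{546121}{133225} \approx 4.0992$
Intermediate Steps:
$O = - \frac{31}{73}$ ($O = \left(-31\right) \frac{1}{73} = - \frac{31}{73} \approx -0.42466$)
$\left(K{\left(- \frac{8}{-5} \right)} + O\right)^{2} = \left(- \frac{-8}{-5} - \frac{31}{73}\right)^{2} = \left(- \frac{\left(-8\right) \left(-1\right)}{5} - \frac{31}{73}\right)^{2} = \left(\left(-1\right) \frac{8}{5} - \frac{31}{73}\right)^{2} = \left(- \frac{8}{5} - \frac{31}{73}\right)^{2} = \left(- \frac{739}{365}\right)^{2} = \frac{546121}{133225}$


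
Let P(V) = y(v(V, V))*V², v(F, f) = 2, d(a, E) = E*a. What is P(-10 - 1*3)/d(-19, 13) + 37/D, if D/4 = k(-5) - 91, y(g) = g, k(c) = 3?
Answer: -9855/6688 ≈ -1.4735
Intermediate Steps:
P(V) = 2*V²
D = -352 (D = 4*(3 - 91) = 4*(-88) = -352)
P(-10 - 1*3)/d(-19, 13) + 37/D = (2*(-10 - 1*3)²)/((13*(-19))) + 37/(-352) = (2*(-10 - 3)²)/(-247) + 37*(-1/352) = (2*(-13)²)*(-1/247) - 37/352 = (2*169)*(-1/247) - 37/352 = 338*(-1/247) - 37/352 = -26/19 - 37/352 = -9855/6688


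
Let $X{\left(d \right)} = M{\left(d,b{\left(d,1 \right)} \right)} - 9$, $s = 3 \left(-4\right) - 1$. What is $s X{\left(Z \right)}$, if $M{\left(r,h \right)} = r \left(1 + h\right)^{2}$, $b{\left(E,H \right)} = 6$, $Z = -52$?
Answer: $33241$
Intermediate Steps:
$s = -13$ ($s = -12 - 1 = -13$)
$X{\left(d \right)} = -9 + 49 d$ ($X{\left(d \right)} = d \left(1 + 6\right)^{2} - 9 = d 7^{2} - 9 = d 49 - 9 = 49 d - 9 = -9 + 49 d$)
$s X{\left(Z \right)} = - 13 \left(-9 + 49 \left(-52\right)\right) = - 13 \left(-9 - 2548\right) = \left(-13\right) \left(-2557\right) = 33241$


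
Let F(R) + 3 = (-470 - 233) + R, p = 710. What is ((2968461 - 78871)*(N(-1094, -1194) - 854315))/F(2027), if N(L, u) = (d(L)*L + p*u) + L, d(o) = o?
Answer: -1463036981670/1321 ≈ -1.1075e+9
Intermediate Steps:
N(L, u) = L + L**2 + 710*u (N(L, u) = (L*L + 710*u) + L = (L**2 + 710*u) + L = L + L**2 + 710*u)
F(R) = -706 + R (F(R) = -3 + ((-470 - 233) + R) = -3 + (-703 + R) = -706 + R)
((2968461 - 78871)*(N(-1094, -1194) - 854315))/F(2027) = ((2968461 - 78871)*((-1094 + (-1094)**2 + 710*(-1194)) - 854315))/(-706 + 2027) = (2889590*((-1094 + 1196836 - 847740) - 854315))/1321 = (2889590*(348002 - 854315))*(1/1321) = (2889590*(-506313))*(1/1321) = -1463036981670*1/1321 = -1463036981670/1321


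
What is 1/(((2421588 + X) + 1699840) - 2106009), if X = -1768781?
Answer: 1/246638 ≈ 4.0545e-6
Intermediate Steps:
1/(((2421588 + X) + 1699840) - 2106009) = 1/(((2421588 - 1768781) + 1699840) - 2106009) = 1/((652807 + 1699840) - 2106009) = 1/(2352647 - 2106009) = 1/246638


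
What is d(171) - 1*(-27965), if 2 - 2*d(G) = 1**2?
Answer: 55931/2 ≈ 27966.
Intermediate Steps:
d(G) = 1/2 (d(G) = 1 - 1/2*1**2 = 1 - 1/2*1 = 1 - 1/2 = 1/2)
d(171) - 1*(-27965) = 1/2 - 1*(-27965) = 1/2 + 27965 = 55931/2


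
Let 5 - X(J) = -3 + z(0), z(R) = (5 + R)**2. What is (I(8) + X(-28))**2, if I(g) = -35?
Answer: 2704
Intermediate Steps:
X(J) = -17 (X(J) = 5 - (-3 + (5 + 0)**2) = 5 - (-3 + 5**2) = 5 - (-3 + 25) = 5 - 1*22 = 5 - 22 = -17)
(I(8) + X(-28))**2 = (-35 - 17)**2 = (-52)**2 = 2704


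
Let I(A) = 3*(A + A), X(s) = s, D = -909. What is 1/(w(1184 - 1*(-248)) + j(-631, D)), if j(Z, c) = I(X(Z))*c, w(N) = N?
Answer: 1/3442906 ≈ 2.9045e-7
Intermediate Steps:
I(A) = 6*A (I(A) = 3*(2*A) = 6*A)
j(Z, c) = 6*Z*c (j(Z, c) = (6*Z)*c = 6*Z*c)
1/(w(1184 - 1*(-248)) + j(-631, D)) = 1/((1184 - 1*(-248)) + 6*(-631)*(-909)) = 1/((1184 + 248) + 3441474) = 1/(1432 + 3441474) = 1/3442906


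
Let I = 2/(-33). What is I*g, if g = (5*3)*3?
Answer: -30/11 ≈ -2.7273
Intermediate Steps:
I = -2/33 (I = 2*(-1/33) = -2/33 ≈ -0.060606)
g = 45 (g = 15*3 = 45)
I*g = -2/33*45 = -30/11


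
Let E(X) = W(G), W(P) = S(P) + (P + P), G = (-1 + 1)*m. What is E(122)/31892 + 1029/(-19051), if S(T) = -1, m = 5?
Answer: -32835919/607574492 ≈ -0.054044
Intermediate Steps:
G = 0 (G = (-1 + 1)*5 = 0*5 = 0)
W(P) = -1 + 2*P (W(P) = -1 + (P + P) = -1 + 2*P)
E(X) = -1 (E(X) = -1 + 2*0 = -1 + 0 = -1)
E(122)/31892 + 1029/(-19051) = -1/31892 + 1029/(-19051) = -1*1/31892 + 1029*(-1/19051) = -1/31892 - 1029/19051 = -32835919/607574492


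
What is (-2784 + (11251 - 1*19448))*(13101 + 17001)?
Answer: -330550062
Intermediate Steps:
(-2784 + (11251 - 1*19448))*(13101 + 17001) = (-2784 + (11251 - 19448))*30102 = (-2784 - 8197)*30102 = -10981*30102 = -330550062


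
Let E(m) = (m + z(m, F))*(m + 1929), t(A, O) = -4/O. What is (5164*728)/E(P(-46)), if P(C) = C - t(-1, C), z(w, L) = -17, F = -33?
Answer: -1988718368/62838457 ≈ -31.648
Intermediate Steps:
P(C) = C + 4/C (P(C) = C - (-4)/C = C + 4/C)
E(m) = (-17 + m)*(1929 + m) (E(m) = (m - 17)*(m + 1929) = (-17 + m)*(1929 + m))
(5164*728)/E(P(-46)) = (5164*728)/(-32793 + (-46 + 4/(-46))² + 1912*(-46 + 4/(-46))) = 3759392/(-32793 + (-46 + 4*(-1/46))² + 1912*(-46 + 4*(-1/46))) = 3759392/(-32793 + (-46 - 2/23)² + 1912*(-46 - 2/23)) = 3759392/(-32793 + (-1060/23)² + 1912*(-1060/23)) = 3759392/(-32793 + 1123600/529 - 2026720/23) = 3759392/(-62838457/529) = 3759392*(-529/62838457) = -1988718368/62838457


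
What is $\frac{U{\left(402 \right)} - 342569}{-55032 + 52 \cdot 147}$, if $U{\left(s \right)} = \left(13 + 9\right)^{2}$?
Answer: $\frac{342085}{47388} \approx 7.2188$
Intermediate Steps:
$U{\left(s \right)} = 484$ ($U{\left(s \right)} = 22^{2} = 484$)
$\frac{U{\left(402 \right)} - 342569}{-55032 + 52 \cdot 147} = \frac{484 - 342569}{-55032 + 52 \cdot 147} = - \frac{342085}{-55032 + 7644} = - \frac{342085}{-47388} = \left(-342085\right) \left(- \frac{1}{47388}\right) = \frac{342085}{47388}$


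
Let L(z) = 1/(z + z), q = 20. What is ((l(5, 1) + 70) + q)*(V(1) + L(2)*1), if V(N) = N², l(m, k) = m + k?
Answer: 120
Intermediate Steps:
l(m, k) = k + m
L(z) = 1/(2*z)
((l(5, 1) + 70) + q)*(V(1) + L(2)*1) = (((1 + 5) + 70) + 20)*(1² + ((½)/2)*1) = ((6 + 70) + 20)*(1 + ((½)*(½))*1) = (76 + 20)*(1 + (¼)*1) = 96*(1 + ¼) = 96*(5/4) = 120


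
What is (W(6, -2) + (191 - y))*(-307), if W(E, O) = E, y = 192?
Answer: -1535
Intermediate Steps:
(W(6, -2) + (191 - y))*(-307) = (6 + (191 - 1*192))*(-307) = (6 + (191 - 192))*(-307) = (6 - 1)*(-307) = 5*(-307) = -1535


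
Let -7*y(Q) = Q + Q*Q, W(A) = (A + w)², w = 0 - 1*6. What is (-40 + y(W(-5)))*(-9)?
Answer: 135378/7 ≈ 19340.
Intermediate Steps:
w = -6 (w = 0 - 6 = -6)
W(A) = (-6 + A)² (W(A) = (A - 6)² = (-6 + A)²)
y(Q) = -Q/7 - Q²/7 (y(Q) = -(Q + Q*Q)/7 = -(Q + Q²)/7 = -Q/7 - Q²/7)
(-40 + y(W(-5)))*(-9) = (-40 - (-6 - 5)²*(1 + (-6 - 5)²)/7)*(-9) = (-40 - ⅐*(-11)²*(1 + (-11)²))*(-9) = (-40 - ⅐*121*(1 + 121))*(-9) = (-40 - ⅐*121*122)*(-9) = (-40 - 14762/7)*(-9) = -15042/7*(-9) = 135378/7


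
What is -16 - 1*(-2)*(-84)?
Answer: -184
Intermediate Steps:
-16 - 1*(-2)*(-84) = -16 + 2*(-84) = -16 - 168 = -184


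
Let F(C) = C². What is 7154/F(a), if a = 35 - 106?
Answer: 7154/5041 ≈ 1.4192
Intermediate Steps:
a = -71
7154/F(a) = 7154/((-71)²) = 7154/5041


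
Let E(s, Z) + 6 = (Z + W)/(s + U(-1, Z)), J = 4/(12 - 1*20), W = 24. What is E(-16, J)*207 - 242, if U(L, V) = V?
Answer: -19567/11 ≈ -1778.8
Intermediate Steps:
J = -½ (J = 4/(12 - 20) = 4/(-8) = 4*(-⅛) = -½ ≈ -0.50000)
E(s, Z) = -6 + (24 + Z)/(Z + s) (E(s, Z) = -6 + (Z + 24)/(s + Z) = -6 + (24 + Z)/(Z + s))
E(-16, J)*207 - 242 = ((24 - 6*(-16) - 5*(-½))/(-½ - 16))*207 - 242 = ((24 + 96 + 5/2)/(-33/2))*207 - 242 = -2/33*245/2*207 - 242 = -245/33*207 - 242 = -16905/11 - 242 = -19567/11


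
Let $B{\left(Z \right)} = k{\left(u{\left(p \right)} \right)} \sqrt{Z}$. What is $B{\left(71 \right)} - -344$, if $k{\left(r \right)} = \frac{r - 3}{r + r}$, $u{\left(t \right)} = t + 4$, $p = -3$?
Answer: $344 - \sqrt{71} \approx 335.57$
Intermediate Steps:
$u{\left(t \right)} = 4 + t$
$k{\left(r \right)} = \frac{-3 + r}{2 r}$
$B{\left(Z \right)} = - \sqrt{Z}$ ($B{\left(Z \right)} = \frac{-3 + \left(4 - 3\right)}{2 \left(4 - 3\right)} \sqrt{Z} = \frac{-3 + 1}{2 \cdot 1} \sqrt{Z} = \frac{1}{2} \cdot 1 \left(-2\right) \sqrt{Z} = - \sqrt{Z}$)
$B{\left(71 \right)} - -344 = - \sqrt{71} - -344 = - \sqrt{71} + 344 = 344 - \sqrt{71}$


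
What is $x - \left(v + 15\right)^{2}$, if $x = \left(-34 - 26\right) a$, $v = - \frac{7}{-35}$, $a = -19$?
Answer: $\frac{22724}{25} \approx 908.96$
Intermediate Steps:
$v = \frac{1}{5}$ ($v = \left(-7\right) \left(- \frac{1}{35}\right) = \frac{1}{5} \approx 0.2$)
$x = 1140$ ($x = \left(-34 - 26\right) \left(-19\right) = \left(-60\right) \left(-19\right) = 1140$)
$x - \left(v + 15\right)^{2} = 1140 - \left(\frac{1}{5} + 15\right)^{2} = 1140 - \left(\frac{76}{5}\right)^{2} = 1140 - \frac{5776}{25} = \frac{22724}{25}$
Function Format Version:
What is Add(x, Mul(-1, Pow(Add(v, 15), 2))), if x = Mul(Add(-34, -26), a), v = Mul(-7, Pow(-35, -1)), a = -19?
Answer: Rational(22724, 25) ≈ 908.96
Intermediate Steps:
v = Rational(1, 5) (v = Mul(-7, Rational(-1, 35)) = Rational(1, 5) ≈ 0.20000)
x = 1140 (x = Mul(Add(-34, -26), -19) = Mul(-60, -19) = 1140)
Add(x, Mul(-1, Pow(Add(v, 15), 2))) = Add(1140, Mul(-1, Pow(Add(Rational(1, 5), 15), 2))) = Add(1140, Mul(-1, Pow(Rational(76, 5), 2))) = Add(1140, Mul(-1, Rational(5776, 25))) = Add(1140, Rational(-5776, 25)) = Rational(22724, 25)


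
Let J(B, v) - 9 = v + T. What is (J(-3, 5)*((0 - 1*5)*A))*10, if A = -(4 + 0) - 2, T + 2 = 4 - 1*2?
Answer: 4200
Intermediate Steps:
T = 0 (T = -2 + (4 - 1*2) = -2 + (4 - 2) = -2 + 2 = 0)
J(B, v) = 9 + v (J(B, v) = 9 + (v + 0) = 9 + v)
A = -6 (A = -1*4 - 2 = -4 - 2 = -6)
(J(-3, 5)*((0 - 1*5)*A))*10 = ((9 + 5)*((0 - 1*5)*(-6)))*10 = (14*((0 - 5)*(-6)))*10 = (14*(-5*(-6)))*10 = (14*30)*10 = 420*10 = 4200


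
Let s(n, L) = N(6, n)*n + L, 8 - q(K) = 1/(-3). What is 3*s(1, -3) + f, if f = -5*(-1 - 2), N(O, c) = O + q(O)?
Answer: 49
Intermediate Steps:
q(K) = 25/3 (q(K) = 8 - 1/(-3) = 8 - 1*(-⅓) = 8 + ⅓ = 25/3)
N(O, c) = 25/3 + O (N(O, c) = O + 25/3 = 25/3 + O)
f = 15 (f = -5*(-3) = 15)
s(n, L) = L + 43*n/3 (s(n, L) = (25/3 + 6)*n + L = 43*n/3 + L = L + 43*n/3)
3*s(1, -3) + f = 3*(-3 + (43/3)*1) + 15 = 3*(-3 + 43/3) + 15 = 3*(34/3) + 15 = 34 + 15 = 49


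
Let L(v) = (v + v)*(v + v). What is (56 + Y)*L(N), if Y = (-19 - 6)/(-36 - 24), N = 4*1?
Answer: 10832/3 ≈ 3610.7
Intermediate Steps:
N = 4
L(v) = 4*v**2 (L(v) = (2*v)*(2*v) = 4*v**2)
Y = 5/12 (Y = -25/(-60) = -25*(-1/60) = 5/12 ≈ 0.41667)
(56 + Y)*L(N) = (56 + 5/12)*(4*4**2) = 677*(4*16)/12 = (677/12)*64 = 10832/3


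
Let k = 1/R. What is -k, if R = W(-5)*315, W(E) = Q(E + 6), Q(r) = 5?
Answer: -1/1575 ≈ -0.00063492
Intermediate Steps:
W(E) = 5
R = 1575 (R = 5*315 = 1575)
k = 1/1575 ≈ 0.00063492
-k = -1*1/1575 = -1/1575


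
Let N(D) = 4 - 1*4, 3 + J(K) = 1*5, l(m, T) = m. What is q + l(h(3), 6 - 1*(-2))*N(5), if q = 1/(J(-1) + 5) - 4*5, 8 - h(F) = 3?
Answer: -139/7 ≈ -19.857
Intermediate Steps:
h(F) = 5 (h(F) = 8 - 1*3 = 8 - 3 = 5)
J(K) = 2 (J(K) = -3 + 1*5 = -3 + 5 = 2)
q = -139/7 (q = 1/(2 + 5) - 4*5 = 1/7 - 20 = ⅐ - 20 = -139/7 ≈ -19.857)
N(D) = 0 (N(D) = 4 - 4 = 0)
q + l(h(3), 6 - 1*(-2))*N(5) = -139/7 + 5*0 = -139/7 + 0 = -139/7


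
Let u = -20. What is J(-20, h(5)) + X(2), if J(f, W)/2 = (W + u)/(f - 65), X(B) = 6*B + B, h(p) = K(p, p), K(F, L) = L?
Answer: 244/17 ≈ 14.353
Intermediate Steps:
h(p) = p
X(B) = 7*B
J(f, W) = 2*(-20 + W)/(-65 + f) (J(f, W) = 2*((W - 20)/(f - 65)) = 2*((-20 + W)/(-65 + f)) = 2*(-20 + W)/(-65 + f))
J(-20, h(5)) + X(2) = 2*(-20 + 5)/(-65 - 20) + 7*2 = 2*(-15)/(-85) + 14 = 2*(-1/85)*(-15) + 14 = 6/17 + 14 = 244/17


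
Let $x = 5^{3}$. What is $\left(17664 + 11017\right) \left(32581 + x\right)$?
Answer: $938040786$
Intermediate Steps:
$x = 125$
$\left(17664 + 11017\right) \left(32581 + x\right) = \left(17664 + 11017\right) \left(32581 + 125\right) = 28681 \cdot 32706 = 938040786$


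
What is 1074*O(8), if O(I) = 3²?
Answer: 9666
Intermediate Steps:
O(I) = 9
1074*O(8) = 1074*9 = 9666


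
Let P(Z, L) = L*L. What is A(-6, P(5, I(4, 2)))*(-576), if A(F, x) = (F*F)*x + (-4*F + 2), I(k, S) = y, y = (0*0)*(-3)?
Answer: -14976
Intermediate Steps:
y = 0 (y = 0*(-3) = 0)
I(k, S) = 0
P(Z, L) = L²
A(F, x) = 2 - 4*F + x*F² (A(F, x) = F²*x + (2 - 4*F) = x*F² + (2 - 4*F) = 2 - 4*F + x*F²)
A(-6, P(5, I(4, 2)))*(-576) = (2 - 4*(-6) + 0²*(-6)²)*(-576) = (2 + 24 + 0*36)*(-576) = (2 + 24 + 0)*(-576) = 26*(-576) = -14976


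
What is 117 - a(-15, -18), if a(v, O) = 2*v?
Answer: 147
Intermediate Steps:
117 - a(-15, -18) = 117 - 2*(-15) = 117 - 1*(-30) = 117 + 30 = 147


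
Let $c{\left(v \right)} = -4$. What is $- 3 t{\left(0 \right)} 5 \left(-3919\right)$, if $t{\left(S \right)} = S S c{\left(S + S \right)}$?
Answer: $0$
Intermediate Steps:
$t{\left(S \right)} = - 4 S^{2}$ ($t{\left(S \right)} = S S \left(-4\right) = S^{2} \left(-4\right) = - 4 S^{2}$)
$- 3 t{\left(0 \right)} 5 \left(-3919\right) = - 3 \left(- 4 \cdot 0^{2}\right) 5 \left(-3919\right) = - 3 \left(\left(-4\right) 0\right) 5 \left(-3919\right) = \left(-3\right) 0 \cdot 5 \left(-3919\right) = 0 \cdot 5 \left(-3919\right) = 0 \left(-3919\right) = 0$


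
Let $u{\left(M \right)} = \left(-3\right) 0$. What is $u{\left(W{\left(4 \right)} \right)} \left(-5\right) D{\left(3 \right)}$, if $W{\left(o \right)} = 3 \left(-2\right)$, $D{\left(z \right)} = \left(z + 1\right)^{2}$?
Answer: $0$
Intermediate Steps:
$D{\left(z \right)} = \left(1 + z\right)^{2}$
$W{\left(o \right)} = -6$
$u{\left(M \right)} = 0$
$u{\left(W{\left(4 \right)} \right)} \left(-5\right) D{\left(3 \right)} = 0 \left(-5\right) \left(1 + 3\right)^{2} = 0 \cdot 4^{2} = 0 \cdot 16 = 0$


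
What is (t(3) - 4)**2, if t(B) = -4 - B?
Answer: 121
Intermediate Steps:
(t(3) - 4)**2 = ((-4 - 1*3) - 4)**2 = ((-4 - 3) - 4)**2 = (-7 - 4)**2 = (-11)**2 = 121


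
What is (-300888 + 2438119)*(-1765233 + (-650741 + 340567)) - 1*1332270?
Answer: -4435625510287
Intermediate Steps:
(-300888 + 2438119)*(-1765233 + (-650741 + 340567)) - 1*1332270 = 2137231*(-1765233 - 310174) - 1332270 = 2137231*(-2075407) - 1332270 = -4435624178017 - 1332270 = -4435625510287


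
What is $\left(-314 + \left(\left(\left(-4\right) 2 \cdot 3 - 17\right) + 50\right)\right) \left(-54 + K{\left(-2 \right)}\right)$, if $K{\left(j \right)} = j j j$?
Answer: $18910$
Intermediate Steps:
$K{\left(j \right)} = j^{3}$ ($K{\left(j \right)} = j^{2} j = j^{3}$)
$\left(-314 + \left(\left(\left(-4\right) 2 \cdot 3 - 17\right) + 50\right)\right) \left(-54 + K{\left(-2 \right)}\right) = \left(-314 + \left(\left(\left(-4\right) 2 \cdot 3 - 17\right) + 50\right)\right) \left(-54 + \left(-2\right)^{3}\right) = \left(-314 + \left(\left(\left(-8\right) 3 - 17\right) + 50\right)\right) \left(-54 - 8\right) = \left(-314 + \left(\left(-24 - 17\right) + 50\right)\right) \left(-62\right) = \left(-314 + \left(-41 + 50\right)\right) \left(-62\right) = \left(-314 + 9\right) \left(-62\right) = \left(-305\right) \left(-62\right) = 18910$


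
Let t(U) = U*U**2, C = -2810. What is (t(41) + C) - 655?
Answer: 65456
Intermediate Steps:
t(U) = U**3
(t(41) + C) - 655 = (41**3 - 2810) - 655 = (68921 - 2810) - 655 = 66111 - 655 = 65456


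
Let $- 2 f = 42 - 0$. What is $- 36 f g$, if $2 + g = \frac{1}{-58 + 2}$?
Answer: $- \frac{3051}{2} \approx -1525.5$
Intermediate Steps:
$f = -21$ ($f = - \frac{42 - 0}{2} = - \frac{42 + 0}{2} = \left(- \frac{1}{2}\right) 42 = -21$)
$g = - \frac{113}{56}$ ($g = -2 + \frac{1}{-58 + 2} = -2 + \frac{1}{-56} = -2 - \frac{1}{56} = - \frac{113}{56} \approx -2.0179$)
$- 36 f g = \left(-36\right) \left(-21\right) \left(- \frac{113}{56}\right) = 756 \left(- \frac{113}{56}\right) = - \frac{3051}{2}$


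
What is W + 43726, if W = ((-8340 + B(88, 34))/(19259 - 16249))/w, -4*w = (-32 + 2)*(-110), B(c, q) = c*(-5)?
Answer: 10858259828/248325 ≈ 43726.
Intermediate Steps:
B(c, q) = -5*c
w = -825 (w = -(-32 + 2)*(-110)/4 = -(-15)*(-110)/2 = -1/4*3300 = -825)
W = 878/248325 (W = ((-8340 - 5*88)/(19259 - 16249))/(-825) = ((-8340 - 440)/3010)*(-1/825) = -8780*1/3010*(-1/825) = -878/301*(-1/825) = 878/248325 ≈ 0.0035357)
W + 43726 = 878/248325 + 43726 = 10858259828/248325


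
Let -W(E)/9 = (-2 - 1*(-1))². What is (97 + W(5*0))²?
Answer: 7744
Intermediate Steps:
W(E) = -9 (W(E) = -9*(-2 - 1*(-1))² = -9*(-2 + 1)² = -9*(-1)² = -9*1 = -9)
(97 + W(5*0))² = (97 - 9)² = 88² = 7744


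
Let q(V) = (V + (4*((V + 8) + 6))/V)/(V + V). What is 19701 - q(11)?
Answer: 4767421/242 ≈ 19700.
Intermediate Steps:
q(V) = (V + (56 + 4*V)/V)/(2*V) (q(V) = (V + (4*((8 + V) + 6))/V)/((2*V)) = (V + (4*(14 + V))/V)*(1/(2*V)) = (V + (56 + 4*V)/V)*(1/(2*V)) = (V + (56 + 4*V)/V)/(2*V))
19701 - q(11) = 19701 - (1/2 + 2/11 + 28/11**2) = 19701 - (1/2 + 2*(1/11) + 28*(1/121)) = 19701 - (1/2 + 2/11 + 28/121) = 19701 - 1*221/242 = 19701 - 221/242 = 4767421/242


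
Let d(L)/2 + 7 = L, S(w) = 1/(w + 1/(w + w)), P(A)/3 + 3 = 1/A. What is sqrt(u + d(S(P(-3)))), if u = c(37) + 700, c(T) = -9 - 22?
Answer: sqrt(26454615)/201 ≈ 25.589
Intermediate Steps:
c(T) = -31
P(A) = -9 + 3/A
S(w) = 1/(w + 1/(2*w))
d(L) = -14 + 2*L
u = 669 (u = -31 + 700 = 669)
sqrt(u + d(S(P(-3)))) = sqrt(669 + (-14 + 2*(2*(-9 + 3/(-3))/(1 + 2*(-9 + 3/(-3))**2)))) = sqrt(669 + (-14 + 2*(2*(-9 + 3*(-1/3))/(1 + 2*(-9 + 3*(-1/3))**2)))) = sqrt(669 + (-14 + 2*(2*(-9 - 1)/(1 + 2*(-9 - 1)**2)))) = sqrt(669 + (-14 + 2*(2*(-10)/(1 + 2*(-10)**2)))) = sqrt(669 + (-14 + 2*(2*(-10)/(1 + 2*100)))) = sqrt(669 + (-14 + 2*(2*(-10)/(1 + 200)))) = sqrt(669 + (-14 + 2*(2*(-10)/201))) = sqrt(669 + (-14 + 2*(2*(-10)*(1/201)))) = sqrt(669 + (-14 + 2*(-20/201))) = sqrt(669 + (-14 - 40/201)) = sqrt(669 - 2854/201) = sqrt(131615/201) = sqrt(26454615)/201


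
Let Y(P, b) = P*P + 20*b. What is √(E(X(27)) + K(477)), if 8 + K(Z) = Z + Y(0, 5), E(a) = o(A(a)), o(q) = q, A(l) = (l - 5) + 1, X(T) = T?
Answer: 4*√37 ≈ 24.331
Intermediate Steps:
Y(P, b) = P² + 20*b
A(l) = -4 + l (A(l) = (-5 + l) + 1 = -4 + l)
E(a) = -4 + a
K(Z) = 92 + Z (K(Z) = -8 + (Z + (0² + 20*5)) = -8 + (Z + (0 + 100)) = -8 + (Z + 100) = -8 + (100 + Z) = 92 + Z)
√(E(X(27)) + K(477)) = √((-4 + 27) + (92 + 477)) = √(23 + 569) = √592 = 4*√37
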